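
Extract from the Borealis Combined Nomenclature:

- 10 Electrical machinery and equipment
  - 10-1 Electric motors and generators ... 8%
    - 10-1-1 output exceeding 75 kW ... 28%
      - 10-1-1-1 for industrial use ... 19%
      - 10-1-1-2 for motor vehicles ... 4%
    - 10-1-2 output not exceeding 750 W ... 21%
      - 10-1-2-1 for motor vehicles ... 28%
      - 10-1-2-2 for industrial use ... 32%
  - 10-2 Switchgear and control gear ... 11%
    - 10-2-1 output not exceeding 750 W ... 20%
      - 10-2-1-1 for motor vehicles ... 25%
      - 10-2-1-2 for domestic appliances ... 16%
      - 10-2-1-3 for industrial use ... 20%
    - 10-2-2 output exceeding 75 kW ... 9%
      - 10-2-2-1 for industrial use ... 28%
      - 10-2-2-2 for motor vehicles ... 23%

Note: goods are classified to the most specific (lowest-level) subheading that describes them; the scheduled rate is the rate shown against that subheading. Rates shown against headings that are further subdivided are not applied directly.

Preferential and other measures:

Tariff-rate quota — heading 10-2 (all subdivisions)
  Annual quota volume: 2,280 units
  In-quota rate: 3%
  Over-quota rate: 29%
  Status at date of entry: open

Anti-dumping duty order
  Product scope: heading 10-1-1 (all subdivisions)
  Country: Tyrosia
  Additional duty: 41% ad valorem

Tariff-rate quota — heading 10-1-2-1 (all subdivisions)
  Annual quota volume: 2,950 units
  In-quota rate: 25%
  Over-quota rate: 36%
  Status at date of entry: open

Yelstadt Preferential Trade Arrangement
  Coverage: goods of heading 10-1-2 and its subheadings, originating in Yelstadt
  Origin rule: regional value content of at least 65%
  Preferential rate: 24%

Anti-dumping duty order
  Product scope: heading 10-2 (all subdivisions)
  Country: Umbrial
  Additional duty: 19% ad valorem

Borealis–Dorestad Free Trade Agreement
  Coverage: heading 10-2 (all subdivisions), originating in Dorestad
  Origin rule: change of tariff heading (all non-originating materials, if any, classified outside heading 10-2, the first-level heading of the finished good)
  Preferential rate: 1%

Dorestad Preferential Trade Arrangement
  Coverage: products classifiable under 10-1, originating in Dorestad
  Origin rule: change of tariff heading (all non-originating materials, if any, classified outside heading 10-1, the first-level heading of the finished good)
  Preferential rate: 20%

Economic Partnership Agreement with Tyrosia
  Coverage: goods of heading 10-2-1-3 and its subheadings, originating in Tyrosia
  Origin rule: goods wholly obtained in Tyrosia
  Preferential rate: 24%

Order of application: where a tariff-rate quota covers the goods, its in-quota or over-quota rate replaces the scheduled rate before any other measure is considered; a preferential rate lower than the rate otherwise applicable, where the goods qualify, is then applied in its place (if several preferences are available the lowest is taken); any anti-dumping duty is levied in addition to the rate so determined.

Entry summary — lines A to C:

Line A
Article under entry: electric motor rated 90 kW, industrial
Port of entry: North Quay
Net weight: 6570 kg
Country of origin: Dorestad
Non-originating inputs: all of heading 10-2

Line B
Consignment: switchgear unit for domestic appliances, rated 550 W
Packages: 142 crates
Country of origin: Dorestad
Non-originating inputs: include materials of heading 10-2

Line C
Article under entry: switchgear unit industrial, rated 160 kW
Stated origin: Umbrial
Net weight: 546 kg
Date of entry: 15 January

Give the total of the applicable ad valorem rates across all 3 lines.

Line A: electric motor → 10-1; rated 90 kW → 10-1-1; industrial → 10-1-1-1. Scheduled 19%. Dorestad agreement on 10-2: 10-1-1-1 not covered; Dorestad agreement on 10-1: CTH met → 20% available; preference 20% not lower than 19% → no reduction. → 19%.
Line B: switchgear unit → 10-2; rated 550 W → 10-2-1; for domestic appliances → 10-2-1-2. Scheduled 16%. quota on 10-2 open → in-quota 3%; Dorestad agreement on 10-2: CTH not met; Dorestad agreement on 10-1: 10-2-1-2 not covered. → 3%.
Line C: switchgear unit → 10-2; rated 160 kW → 10-2-2; industrial → 10-2-2-1. Scheduled 28%. quota on 10-2 open → in-quota 3%; anti-dumping (Umbrial, 10-2): +19%; total 3% + 19% = 22%. → 22%.
Sum: 19% + 3% + 22% = 44%.

44%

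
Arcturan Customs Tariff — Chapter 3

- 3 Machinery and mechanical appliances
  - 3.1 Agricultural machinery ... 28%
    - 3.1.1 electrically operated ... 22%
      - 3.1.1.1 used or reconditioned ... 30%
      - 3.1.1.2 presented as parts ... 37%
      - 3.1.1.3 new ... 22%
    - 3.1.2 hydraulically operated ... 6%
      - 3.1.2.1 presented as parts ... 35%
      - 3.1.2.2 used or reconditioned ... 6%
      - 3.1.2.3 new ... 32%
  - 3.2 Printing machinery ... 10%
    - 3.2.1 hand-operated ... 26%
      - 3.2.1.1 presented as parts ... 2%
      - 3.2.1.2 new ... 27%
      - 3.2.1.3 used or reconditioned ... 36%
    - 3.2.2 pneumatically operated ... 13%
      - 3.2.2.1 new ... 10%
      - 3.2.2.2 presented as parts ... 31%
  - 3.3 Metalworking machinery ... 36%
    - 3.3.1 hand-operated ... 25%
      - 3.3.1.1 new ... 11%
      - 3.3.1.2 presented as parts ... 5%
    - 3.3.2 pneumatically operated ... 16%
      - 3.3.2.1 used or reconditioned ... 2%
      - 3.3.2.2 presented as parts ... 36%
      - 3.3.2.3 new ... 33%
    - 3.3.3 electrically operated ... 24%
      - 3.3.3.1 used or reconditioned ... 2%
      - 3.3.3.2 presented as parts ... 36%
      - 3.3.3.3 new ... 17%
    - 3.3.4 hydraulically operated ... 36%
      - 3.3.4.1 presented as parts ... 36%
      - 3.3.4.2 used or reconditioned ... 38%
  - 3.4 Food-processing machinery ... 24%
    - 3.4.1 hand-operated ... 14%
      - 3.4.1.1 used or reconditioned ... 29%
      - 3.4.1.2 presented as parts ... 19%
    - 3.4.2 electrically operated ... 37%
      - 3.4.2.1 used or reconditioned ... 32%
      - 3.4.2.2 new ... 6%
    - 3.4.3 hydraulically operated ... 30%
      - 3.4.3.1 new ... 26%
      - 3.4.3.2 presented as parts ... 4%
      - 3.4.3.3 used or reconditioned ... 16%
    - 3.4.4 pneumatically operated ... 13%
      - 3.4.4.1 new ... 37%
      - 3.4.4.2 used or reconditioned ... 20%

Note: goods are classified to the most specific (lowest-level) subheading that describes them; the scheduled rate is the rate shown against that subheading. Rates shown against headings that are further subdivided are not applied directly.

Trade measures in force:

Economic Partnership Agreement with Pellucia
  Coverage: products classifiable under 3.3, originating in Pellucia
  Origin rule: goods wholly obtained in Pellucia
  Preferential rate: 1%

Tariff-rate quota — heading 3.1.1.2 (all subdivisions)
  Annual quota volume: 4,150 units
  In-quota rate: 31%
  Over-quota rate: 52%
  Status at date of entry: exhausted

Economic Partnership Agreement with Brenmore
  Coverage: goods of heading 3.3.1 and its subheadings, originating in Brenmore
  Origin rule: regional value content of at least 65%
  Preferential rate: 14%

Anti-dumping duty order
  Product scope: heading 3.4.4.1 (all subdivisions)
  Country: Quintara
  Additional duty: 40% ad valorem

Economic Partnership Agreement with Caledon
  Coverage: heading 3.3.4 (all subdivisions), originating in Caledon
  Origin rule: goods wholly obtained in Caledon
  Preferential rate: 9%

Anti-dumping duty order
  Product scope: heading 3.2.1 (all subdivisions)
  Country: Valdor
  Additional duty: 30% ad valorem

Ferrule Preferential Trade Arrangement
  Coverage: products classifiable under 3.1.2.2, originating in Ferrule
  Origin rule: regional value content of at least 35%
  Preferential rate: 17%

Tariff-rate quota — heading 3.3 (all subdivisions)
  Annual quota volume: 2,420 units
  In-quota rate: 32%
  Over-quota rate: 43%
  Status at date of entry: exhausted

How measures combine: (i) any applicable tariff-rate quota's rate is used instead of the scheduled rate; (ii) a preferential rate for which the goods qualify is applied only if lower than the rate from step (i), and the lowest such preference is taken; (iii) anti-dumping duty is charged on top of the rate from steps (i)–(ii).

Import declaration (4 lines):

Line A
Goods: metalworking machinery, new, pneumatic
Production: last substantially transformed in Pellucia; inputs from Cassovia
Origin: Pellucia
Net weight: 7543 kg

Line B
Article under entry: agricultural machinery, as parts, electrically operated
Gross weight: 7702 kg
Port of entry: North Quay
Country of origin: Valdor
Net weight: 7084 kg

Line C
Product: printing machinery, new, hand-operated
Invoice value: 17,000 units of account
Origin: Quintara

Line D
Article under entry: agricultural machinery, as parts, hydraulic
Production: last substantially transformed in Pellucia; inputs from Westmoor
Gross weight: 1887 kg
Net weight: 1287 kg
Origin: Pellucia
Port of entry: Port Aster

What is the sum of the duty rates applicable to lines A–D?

Line A: metalworking → 3.3; pneumatic → 3.3.2; new → 3.3.2.3. Scheduled 33%. quota on 3.3 exhausted → over-quota 43%; Pellucia agreement on 3.3: not wholly obtained. → 43%.
Line B: agricultural → 3.1; electrically operated → 3.1.1; as parts → 3.1.1.2. Scheduled 37%. quota on 3.1.1.2 exhausted → over-quota 52%. → 52%.
Line C: printing → 3.2; hand-operated → 3.2.1; new → 3.2.1.2. Scheduled 27%. No special measure applies. → 27%.
Line D: agricultural → 3.1; hydraulic → 3.1.2; as parts → 3.1.2.1. Scheduled 35%. Pellucia agreement on 3.3: 3.1.2.1 not covered. → 35%.
Sum: 43% + 52% + 27% + 35% = 157%.

157%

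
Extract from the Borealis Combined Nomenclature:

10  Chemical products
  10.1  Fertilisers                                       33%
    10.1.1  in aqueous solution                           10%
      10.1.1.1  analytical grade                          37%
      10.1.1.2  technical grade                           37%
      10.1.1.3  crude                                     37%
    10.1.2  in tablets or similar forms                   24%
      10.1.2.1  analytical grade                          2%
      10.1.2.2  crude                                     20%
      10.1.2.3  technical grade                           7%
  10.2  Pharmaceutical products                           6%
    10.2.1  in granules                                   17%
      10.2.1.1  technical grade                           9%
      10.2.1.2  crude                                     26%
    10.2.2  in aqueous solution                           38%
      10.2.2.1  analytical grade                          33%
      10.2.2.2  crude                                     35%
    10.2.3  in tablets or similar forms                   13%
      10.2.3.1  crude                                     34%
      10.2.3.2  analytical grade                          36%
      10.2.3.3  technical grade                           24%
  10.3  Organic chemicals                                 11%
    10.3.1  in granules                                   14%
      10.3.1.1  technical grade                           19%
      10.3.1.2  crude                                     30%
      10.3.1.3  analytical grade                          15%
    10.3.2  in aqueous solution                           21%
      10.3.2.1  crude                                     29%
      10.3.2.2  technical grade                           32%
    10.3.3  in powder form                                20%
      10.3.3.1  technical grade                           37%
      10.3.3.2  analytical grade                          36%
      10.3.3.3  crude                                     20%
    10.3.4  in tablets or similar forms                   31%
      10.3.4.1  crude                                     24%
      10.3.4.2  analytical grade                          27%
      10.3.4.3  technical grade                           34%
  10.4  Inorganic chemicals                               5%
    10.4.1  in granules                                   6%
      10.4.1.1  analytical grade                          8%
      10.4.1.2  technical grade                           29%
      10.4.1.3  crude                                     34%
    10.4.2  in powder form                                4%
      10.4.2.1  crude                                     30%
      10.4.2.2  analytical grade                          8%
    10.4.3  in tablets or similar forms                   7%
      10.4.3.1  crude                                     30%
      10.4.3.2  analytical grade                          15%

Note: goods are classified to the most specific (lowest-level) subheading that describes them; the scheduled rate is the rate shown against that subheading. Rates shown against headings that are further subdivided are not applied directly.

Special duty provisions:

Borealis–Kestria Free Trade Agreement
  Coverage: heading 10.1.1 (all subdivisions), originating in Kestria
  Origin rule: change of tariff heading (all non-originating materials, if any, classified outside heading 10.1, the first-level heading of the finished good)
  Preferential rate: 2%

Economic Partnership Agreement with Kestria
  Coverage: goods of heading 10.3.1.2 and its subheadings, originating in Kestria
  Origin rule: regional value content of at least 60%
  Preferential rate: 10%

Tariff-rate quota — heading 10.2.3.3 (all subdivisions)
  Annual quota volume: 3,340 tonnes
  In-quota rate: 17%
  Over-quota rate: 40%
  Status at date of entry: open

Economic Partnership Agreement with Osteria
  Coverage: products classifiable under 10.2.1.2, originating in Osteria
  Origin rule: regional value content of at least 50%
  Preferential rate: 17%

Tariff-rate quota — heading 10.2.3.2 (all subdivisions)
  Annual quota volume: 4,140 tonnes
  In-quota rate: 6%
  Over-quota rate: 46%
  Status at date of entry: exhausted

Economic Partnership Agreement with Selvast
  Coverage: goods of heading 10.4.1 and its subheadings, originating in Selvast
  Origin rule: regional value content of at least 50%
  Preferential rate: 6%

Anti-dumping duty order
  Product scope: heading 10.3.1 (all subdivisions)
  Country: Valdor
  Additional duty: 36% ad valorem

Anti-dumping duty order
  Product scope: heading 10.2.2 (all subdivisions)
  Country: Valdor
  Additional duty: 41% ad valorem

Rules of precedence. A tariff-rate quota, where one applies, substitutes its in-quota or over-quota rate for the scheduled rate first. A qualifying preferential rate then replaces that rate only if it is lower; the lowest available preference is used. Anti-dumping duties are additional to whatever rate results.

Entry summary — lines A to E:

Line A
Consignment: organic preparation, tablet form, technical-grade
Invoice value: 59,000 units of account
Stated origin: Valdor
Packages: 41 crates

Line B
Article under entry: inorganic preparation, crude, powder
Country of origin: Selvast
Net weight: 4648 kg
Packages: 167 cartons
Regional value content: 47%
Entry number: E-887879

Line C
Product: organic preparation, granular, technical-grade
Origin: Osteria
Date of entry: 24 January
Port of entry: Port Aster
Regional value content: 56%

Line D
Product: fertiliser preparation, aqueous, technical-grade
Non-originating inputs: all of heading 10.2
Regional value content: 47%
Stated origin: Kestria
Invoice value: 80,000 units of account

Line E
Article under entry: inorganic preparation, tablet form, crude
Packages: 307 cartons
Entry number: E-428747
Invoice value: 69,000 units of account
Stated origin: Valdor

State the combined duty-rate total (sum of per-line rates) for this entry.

115%

Line A: organic → 10.3; tablet form → 10.3.4; technical-grade → 10.3.4.3. Scheduled 34%. No special measure applies. → 34%.
Line B: inorganic → 10.4; powder → 10.4.2; crude → 10.4.2.1. Scheduled 30%. Selvast agreement on 10.4.1: 10.4.2.1 not covered. → 30%.
Line C: organic → 10.3; granular → 10.3.1; technical-grade → 10.3.1.1. Scheduled 19%. Osteria agreement on 10.2.1.2: 10.3.1.1 not covered. → 19%.
Line D: fertiliser → 10.1; aqueous → 10.1.1; technical-grade → 10.1.1.2. Scheduled 37%. Kestria agreement on 10.1.1: CTH met → 2% available; Kestria agreement on 10.3.1.2: 10.1.1.2 not covered; preferential 2%. → 2%.
Line E: inorganic → 10.4; tablet form → 10.4.3; crude → 10.4.3.1. Scheduled 30%. No special measure applies. → 30%.
Sum: 34% + 30% + 19% + 2% + 30% = 115%.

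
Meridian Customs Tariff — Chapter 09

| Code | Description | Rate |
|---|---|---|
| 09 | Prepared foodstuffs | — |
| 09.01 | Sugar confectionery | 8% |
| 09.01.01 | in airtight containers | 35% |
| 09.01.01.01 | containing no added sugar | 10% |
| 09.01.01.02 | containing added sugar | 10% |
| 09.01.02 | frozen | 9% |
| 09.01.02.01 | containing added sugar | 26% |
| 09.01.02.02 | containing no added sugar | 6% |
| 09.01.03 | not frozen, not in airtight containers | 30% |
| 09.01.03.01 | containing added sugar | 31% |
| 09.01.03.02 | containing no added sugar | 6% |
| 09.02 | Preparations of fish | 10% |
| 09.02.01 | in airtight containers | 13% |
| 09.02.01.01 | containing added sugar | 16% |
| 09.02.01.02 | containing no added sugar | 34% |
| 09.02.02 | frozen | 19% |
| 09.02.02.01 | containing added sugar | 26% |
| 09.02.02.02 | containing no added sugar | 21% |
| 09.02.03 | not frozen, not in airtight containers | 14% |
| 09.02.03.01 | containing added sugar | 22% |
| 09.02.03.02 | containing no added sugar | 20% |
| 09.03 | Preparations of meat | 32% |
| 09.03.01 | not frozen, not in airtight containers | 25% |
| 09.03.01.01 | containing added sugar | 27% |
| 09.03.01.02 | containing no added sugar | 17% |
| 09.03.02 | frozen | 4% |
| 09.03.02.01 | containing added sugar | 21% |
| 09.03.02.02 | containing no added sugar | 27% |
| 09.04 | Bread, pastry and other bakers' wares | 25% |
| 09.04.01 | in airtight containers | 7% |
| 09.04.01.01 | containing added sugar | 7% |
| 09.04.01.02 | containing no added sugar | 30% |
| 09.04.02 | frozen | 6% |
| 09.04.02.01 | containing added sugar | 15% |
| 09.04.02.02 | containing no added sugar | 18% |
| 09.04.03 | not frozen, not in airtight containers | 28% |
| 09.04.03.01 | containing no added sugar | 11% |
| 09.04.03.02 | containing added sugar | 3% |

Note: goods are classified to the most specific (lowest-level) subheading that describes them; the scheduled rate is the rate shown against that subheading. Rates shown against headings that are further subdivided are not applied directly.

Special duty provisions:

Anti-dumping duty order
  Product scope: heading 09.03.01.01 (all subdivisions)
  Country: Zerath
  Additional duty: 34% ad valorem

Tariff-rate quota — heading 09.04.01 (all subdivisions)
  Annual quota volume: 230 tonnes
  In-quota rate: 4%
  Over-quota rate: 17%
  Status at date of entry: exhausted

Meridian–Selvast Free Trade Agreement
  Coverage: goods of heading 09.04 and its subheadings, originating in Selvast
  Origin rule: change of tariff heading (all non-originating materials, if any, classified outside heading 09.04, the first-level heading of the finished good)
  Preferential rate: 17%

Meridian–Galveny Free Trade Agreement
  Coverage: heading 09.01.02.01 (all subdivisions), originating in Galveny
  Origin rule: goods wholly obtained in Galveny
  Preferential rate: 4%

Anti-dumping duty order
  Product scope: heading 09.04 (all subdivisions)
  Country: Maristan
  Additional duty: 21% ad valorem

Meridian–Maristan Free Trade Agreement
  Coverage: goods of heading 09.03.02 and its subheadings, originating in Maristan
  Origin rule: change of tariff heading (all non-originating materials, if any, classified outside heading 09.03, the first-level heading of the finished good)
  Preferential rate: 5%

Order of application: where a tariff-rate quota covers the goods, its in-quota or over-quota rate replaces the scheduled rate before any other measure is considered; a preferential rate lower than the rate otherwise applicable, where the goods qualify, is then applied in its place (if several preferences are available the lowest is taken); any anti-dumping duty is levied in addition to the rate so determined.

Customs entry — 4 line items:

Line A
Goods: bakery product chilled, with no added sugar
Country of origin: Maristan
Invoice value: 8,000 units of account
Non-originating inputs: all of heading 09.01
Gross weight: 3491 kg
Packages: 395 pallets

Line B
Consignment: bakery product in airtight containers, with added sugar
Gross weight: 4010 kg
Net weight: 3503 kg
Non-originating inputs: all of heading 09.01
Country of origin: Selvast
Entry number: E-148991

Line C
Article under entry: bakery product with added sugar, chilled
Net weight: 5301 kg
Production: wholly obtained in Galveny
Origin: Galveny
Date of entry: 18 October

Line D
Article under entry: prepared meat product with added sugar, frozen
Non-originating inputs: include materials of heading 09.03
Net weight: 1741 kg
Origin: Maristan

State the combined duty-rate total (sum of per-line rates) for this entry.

Line A: bakery product → 09.04; chilled → 09.04.03; with no added sugar → 09.04.03.01. Scheduled 11%. Maristan agreement on 09.03.02: 09.04.03.01 not covered; anti-dumping (Maristan, 09.04): +21%; total 11% + 21% = 32%. → 32%.
Line B: bakery product → 09.04; in airtight containers → 09.04.01; with added sugar → 09.04.01.01. Scheduled 7%. quota on 09.04.01 exhausted → over-quota 17%; Selvast agreement on 09.04: CTH met → 17% available; preference 17% not lower than 17% → no reduction. → 17%.
Line C: bakery product → 09.04; chilled → 09.04.03; with added sugar → 09.04.03.02. Scheduled 3%. Galveny agreement on 09.01.02.01: 09.04.03.02 not covered. → 3%.
Line D: prepared meat product → 09.03; frozen → 09.03.02; with added sugar → 09.03.02.01. Scheduled 21%. Maristan agreement on 09.03.02: CTH not met. → 21%.
Sum: 32% + 17% + 3% + 21% = 73%.

73%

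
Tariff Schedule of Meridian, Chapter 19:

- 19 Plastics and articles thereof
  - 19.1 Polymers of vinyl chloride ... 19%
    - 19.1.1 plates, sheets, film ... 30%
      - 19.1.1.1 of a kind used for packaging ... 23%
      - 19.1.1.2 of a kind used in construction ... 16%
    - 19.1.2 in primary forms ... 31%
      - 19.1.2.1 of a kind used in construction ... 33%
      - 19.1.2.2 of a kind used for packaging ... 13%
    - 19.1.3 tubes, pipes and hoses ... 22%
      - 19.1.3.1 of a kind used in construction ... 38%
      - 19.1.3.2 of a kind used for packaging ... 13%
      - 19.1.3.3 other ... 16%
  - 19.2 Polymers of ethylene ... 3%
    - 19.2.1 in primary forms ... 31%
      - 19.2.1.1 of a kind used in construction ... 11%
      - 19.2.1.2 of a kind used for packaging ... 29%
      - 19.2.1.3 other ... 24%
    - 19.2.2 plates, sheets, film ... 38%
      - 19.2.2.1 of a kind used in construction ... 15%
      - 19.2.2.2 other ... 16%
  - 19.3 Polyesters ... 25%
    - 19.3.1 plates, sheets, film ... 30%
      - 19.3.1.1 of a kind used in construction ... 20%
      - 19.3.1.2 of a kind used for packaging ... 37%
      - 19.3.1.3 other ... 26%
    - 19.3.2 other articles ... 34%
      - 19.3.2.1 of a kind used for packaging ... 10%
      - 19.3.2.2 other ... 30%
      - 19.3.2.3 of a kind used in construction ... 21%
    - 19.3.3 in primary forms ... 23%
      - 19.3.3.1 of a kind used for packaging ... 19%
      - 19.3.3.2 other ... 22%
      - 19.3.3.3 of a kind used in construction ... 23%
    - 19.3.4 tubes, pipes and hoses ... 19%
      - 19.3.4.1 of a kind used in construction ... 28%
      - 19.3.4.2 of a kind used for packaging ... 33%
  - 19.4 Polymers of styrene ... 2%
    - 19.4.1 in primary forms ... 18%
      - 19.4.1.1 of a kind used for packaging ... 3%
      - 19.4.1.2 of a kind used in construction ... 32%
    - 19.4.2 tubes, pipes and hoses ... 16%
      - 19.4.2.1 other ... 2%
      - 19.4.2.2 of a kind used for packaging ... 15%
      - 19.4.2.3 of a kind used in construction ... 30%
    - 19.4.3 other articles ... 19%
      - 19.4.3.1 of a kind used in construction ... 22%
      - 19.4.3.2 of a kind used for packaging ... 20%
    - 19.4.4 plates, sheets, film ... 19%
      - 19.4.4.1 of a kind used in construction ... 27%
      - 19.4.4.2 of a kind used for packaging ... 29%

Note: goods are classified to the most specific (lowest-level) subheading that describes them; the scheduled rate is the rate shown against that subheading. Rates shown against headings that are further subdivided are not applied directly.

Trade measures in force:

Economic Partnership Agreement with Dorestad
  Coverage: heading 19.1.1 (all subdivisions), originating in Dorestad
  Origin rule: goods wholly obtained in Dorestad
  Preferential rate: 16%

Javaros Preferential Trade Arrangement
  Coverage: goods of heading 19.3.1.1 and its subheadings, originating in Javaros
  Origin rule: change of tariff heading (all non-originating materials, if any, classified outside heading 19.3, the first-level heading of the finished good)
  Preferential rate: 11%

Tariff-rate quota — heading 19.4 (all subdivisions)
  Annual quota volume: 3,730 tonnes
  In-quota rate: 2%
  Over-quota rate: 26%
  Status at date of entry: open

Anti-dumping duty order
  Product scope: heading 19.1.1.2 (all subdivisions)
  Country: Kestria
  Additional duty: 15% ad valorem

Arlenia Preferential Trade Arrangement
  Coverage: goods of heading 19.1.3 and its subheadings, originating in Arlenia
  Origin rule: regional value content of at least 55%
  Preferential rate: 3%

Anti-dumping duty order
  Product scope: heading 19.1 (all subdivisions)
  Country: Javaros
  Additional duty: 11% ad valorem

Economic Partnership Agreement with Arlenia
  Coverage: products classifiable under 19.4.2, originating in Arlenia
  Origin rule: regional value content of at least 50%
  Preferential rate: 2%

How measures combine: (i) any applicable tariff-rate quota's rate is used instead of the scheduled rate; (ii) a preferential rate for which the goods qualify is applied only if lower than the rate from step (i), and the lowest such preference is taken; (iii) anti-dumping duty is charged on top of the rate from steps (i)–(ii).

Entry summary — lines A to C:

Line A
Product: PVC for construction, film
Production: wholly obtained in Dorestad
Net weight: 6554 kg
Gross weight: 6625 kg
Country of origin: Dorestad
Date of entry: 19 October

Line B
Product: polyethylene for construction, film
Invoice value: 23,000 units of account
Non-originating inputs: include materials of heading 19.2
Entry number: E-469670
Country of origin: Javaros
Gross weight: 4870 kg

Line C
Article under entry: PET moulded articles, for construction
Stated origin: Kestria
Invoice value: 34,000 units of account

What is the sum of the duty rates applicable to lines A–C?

Line A: PVC → 19.1; film → 19.1.1; for construction → 19.1.1.2. Scheduled 16%. Dorestad agreement on 19.1.1: wholly obtained → 16% available; preference 16% not lower than 16% → no reduction. → 16%.
Line B: polyethylene → 19.2; film → 19.2.2; for construction → 19.2.2.1. Scheduled 15%. Javaros agreement on 19.3.1.1: 19.2.2.1 not covered. → 15%.
Line C: PET → 19.3; moulded articles → 19.3.2; for construction → 19.3.2.3. Scheduled 21%. No special measure applies. → 21%.
Sum: 16% + 15% + 21% = 52%.

52%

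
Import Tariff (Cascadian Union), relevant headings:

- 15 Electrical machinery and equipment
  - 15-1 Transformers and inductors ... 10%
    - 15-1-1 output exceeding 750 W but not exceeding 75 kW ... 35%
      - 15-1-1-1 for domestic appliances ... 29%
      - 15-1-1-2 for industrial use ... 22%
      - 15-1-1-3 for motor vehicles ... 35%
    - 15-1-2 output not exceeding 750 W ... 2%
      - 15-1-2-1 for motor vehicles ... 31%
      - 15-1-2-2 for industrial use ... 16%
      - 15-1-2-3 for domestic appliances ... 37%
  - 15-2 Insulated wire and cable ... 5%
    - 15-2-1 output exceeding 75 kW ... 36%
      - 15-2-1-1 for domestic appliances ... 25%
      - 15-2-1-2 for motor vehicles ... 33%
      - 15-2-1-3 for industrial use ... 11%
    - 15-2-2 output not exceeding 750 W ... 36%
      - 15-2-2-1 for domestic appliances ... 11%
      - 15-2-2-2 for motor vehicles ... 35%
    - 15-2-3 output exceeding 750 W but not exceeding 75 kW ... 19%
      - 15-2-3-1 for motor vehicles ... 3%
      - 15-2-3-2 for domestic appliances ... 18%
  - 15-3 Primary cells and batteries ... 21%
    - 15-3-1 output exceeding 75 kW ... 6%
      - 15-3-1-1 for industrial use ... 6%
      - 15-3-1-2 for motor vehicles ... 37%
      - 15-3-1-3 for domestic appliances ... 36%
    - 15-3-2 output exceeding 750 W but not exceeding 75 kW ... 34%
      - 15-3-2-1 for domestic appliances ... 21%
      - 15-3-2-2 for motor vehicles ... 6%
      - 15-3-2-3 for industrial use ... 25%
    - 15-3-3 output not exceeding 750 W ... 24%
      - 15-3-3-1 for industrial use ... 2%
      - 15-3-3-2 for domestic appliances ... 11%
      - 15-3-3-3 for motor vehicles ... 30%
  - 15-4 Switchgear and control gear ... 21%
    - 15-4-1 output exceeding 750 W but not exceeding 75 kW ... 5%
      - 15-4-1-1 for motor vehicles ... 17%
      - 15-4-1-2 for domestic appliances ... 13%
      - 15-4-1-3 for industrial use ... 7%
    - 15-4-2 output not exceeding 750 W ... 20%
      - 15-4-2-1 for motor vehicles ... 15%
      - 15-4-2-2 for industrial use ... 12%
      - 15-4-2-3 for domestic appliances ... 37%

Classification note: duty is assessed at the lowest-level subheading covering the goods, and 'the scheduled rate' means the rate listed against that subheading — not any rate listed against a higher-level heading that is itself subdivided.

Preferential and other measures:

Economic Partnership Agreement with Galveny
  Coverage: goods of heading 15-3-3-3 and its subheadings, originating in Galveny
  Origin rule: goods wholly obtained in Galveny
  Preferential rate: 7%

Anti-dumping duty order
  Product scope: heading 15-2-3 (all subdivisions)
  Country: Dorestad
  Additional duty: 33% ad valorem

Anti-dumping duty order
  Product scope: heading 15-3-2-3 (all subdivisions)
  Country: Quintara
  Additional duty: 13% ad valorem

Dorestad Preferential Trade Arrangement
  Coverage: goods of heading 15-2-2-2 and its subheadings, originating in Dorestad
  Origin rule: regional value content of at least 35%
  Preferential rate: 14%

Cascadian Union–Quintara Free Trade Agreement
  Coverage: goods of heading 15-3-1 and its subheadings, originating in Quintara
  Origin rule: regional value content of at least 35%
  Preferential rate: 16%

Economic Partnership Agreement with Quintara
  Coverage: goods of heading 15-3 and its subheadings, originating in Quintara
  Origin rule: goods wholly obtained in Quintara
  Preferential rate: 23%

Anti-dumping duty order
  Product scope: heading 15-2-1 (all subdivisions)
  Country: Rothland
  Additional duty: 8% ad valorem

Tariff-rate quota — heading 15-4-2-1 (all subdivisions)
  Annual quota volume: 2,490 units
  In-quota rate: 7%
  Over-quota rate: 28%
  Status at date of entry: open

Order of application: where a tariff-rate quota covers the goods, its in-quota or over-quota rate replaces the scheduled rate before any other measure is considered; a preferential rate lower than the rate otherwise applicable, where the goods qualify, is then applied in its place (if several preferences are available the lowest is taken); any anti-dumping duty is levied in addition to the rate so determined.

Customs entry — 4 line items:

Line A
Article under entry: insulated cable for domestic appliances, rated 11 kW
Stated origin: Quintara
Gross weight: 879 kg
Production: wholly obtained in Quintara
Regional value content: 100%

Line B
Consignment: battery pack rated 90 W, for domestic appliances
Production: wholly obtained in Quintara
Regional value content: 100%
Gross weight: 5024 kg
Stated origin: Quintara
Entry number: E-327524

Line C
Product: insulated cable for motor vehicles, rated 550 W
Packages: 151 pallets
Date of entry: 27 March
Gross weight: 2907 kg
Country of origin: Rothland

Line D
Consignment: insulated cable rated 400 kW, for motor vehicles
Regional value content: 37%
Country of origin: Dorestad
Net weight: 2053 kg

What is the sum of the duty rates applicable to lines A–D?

Line A: insulated cable → 15-2; rated 11 kW → 15-2-3; for domestic appliances → 15-2-3-2. Scheduled 18%. Quintara agreement on 15-3-1: 15-2-3-2 not covered; Quintara agreement on 15-3: 15-2-3-2 not covered. → 18%.
Line B: battery pack → 15-3; rated 90 W → 15-3-3; for domestic appliances → 15-3-3-2. Scheduled 11%. Quintara agreement on 15-3-1: 15-3-3-2 not covered; Quintara agreement on 15-3: wholly obtained → 23% available; preference 23% not lower than 11% → no reduction. → 11%.
Line C: insulated cable → 15-2; rated 550 W → 15-2-2; for motor vehicles → 15-2-2-2. Scheduled 35%. No special measure applies. → 35%.
Line D: insulated cable → 15-2; rated 400 kW → 15-2-1; for motor vehicles → 15-2-1-2. Scheduled 33%. Dorestad agreement on 15-2-2-2: 15-2-1-2 not covered. → 33%.
Sum: 18% + 11% + 35% + 33% = 97%.

97%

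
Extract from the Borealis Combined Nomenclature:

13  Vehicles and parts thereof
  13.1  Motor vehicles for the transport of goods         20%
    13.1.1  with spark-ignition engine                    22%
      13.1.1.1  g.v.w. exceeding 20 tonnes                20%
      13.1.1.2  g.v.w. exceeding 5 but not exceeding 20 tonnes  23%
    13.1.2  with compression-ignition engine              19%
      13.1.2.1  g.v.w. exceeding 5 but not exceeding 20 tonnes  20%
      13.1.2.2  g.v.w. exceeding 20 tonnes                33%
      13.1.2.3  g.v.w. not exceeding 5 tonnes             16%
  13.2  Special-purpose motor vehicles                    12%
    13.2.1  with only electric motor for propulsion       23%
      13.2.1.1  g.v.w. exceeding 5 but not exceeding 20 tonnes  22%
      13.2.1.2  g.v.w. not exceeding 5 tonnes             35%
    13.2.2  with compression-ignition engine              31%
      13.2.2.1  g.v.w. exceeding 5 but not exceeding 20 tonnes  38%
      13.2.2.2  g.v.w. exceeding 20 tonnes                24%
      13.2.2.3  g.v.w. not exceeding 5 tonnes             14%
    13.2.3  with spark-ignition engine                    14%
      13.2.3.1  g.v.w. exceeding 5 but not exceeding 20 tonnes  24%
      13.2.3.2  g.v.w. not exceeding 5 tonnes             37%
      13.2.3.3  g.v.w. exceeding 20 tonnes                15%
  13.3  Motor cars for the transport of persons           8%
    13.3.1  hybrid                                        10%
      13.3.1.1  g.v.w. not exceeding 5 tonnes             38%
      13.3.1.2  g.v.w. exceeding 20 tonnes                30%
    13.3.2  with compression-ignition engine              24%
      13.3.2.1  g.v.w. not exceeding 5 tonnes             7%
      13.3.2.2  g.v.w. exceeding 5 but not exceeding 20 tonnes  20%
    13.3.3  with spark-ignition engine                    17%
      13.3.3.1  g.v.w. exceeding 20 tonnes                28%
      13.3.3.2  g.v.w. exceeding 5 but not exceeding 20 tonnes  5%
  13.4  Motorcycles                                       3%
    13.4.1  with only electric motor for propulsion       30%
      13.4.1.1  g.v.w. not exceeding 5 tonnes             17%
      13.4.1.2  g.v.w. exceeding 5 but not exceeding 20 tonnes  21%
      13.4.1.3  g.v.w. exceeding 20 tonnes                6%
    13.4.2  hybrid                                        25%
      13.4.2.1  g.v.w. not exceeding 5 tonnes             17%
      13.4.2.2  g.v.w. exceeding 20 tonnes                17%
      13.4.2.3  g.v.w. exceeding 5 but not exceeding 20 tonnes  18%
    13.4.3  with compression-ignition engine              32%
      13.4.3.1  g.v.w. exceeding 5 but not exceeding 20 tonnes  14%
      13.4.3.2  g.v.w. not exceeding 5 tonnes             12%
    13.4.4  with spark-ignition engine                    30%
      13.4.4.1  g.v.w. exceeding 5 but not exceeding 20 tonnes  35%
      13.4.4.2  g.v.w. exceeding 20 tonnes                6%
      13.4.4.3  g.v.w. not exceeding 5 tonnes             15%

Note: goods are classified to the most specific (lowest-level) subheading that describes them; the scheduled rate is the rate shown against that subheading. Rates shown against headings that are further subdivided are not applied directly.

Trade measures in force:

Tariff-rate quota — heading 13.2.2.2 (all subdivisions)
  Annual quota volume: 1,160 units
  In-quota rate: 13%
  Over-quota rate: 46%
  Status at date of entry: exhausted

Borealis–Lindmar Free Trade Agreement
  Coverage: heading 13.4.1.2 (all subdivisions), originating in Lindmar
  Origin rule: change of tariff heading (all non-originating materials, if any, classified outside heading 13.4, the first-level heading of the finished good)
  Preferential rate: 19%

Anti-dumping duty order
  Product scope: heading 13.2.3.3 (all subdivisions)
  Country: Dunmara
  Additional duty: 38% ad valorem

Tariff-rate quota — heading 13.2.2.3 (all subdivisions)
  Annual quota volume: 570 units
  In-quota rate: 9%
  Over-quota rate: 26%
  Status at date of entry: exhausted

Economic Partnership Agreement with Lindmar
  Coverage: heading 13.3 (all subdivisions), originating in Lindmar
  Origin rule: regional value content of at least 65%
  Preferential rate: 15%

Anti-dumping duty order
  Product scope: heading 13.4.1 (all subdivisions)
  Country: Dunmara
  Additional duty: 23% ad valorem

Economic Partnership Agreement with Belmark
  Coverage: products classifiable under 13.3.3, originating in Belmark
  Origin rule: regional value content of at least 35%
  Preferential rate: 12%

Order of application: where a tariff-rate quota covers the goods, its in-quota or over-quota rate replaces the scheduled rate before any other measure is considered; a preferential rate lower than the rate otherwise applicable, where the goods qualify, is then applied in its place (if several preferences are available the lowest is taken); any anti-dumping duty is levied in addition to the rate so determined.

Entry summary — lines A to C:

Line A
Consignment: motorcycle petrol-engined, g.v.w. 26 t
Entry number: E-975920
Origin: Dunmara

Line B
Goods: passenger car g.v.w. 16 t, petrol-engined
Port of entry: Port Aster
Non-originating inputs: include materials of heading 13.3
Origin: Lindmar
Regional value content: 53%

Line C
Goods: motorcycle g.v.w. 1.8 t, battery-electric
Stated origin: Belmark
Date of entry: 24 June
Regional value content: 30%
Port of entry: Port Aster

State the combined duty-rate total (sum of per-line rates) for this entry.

Line A: motorcycle → 13.4; petrol-engined → 13.4.4; g.v.w. 26 t → 13.4.4.2. Scheduled 6%. No special measure applies. → 6%.
Line B: passenger car → 13.3; petrol-engined → 13.3.3; g.v.w. 16 t → 13.3.3.2. Scheduled 5%. Lindmar agreement on 13.4.1.2: 13.3.3.2 not covered; Lindmar agreement on 13.3: RVC < 65%. → 5%.
Line C: motorcycle → 13.4; battery-electric → 13.4.1; g.v.w. 1.8 t → 13.4.1.1. Scheduled 17%. Belmark agreement on 13.3.3: 13.4.1.1 not covered. → 17%.
Sum: 6% + 5% + 17% = 28%.

28%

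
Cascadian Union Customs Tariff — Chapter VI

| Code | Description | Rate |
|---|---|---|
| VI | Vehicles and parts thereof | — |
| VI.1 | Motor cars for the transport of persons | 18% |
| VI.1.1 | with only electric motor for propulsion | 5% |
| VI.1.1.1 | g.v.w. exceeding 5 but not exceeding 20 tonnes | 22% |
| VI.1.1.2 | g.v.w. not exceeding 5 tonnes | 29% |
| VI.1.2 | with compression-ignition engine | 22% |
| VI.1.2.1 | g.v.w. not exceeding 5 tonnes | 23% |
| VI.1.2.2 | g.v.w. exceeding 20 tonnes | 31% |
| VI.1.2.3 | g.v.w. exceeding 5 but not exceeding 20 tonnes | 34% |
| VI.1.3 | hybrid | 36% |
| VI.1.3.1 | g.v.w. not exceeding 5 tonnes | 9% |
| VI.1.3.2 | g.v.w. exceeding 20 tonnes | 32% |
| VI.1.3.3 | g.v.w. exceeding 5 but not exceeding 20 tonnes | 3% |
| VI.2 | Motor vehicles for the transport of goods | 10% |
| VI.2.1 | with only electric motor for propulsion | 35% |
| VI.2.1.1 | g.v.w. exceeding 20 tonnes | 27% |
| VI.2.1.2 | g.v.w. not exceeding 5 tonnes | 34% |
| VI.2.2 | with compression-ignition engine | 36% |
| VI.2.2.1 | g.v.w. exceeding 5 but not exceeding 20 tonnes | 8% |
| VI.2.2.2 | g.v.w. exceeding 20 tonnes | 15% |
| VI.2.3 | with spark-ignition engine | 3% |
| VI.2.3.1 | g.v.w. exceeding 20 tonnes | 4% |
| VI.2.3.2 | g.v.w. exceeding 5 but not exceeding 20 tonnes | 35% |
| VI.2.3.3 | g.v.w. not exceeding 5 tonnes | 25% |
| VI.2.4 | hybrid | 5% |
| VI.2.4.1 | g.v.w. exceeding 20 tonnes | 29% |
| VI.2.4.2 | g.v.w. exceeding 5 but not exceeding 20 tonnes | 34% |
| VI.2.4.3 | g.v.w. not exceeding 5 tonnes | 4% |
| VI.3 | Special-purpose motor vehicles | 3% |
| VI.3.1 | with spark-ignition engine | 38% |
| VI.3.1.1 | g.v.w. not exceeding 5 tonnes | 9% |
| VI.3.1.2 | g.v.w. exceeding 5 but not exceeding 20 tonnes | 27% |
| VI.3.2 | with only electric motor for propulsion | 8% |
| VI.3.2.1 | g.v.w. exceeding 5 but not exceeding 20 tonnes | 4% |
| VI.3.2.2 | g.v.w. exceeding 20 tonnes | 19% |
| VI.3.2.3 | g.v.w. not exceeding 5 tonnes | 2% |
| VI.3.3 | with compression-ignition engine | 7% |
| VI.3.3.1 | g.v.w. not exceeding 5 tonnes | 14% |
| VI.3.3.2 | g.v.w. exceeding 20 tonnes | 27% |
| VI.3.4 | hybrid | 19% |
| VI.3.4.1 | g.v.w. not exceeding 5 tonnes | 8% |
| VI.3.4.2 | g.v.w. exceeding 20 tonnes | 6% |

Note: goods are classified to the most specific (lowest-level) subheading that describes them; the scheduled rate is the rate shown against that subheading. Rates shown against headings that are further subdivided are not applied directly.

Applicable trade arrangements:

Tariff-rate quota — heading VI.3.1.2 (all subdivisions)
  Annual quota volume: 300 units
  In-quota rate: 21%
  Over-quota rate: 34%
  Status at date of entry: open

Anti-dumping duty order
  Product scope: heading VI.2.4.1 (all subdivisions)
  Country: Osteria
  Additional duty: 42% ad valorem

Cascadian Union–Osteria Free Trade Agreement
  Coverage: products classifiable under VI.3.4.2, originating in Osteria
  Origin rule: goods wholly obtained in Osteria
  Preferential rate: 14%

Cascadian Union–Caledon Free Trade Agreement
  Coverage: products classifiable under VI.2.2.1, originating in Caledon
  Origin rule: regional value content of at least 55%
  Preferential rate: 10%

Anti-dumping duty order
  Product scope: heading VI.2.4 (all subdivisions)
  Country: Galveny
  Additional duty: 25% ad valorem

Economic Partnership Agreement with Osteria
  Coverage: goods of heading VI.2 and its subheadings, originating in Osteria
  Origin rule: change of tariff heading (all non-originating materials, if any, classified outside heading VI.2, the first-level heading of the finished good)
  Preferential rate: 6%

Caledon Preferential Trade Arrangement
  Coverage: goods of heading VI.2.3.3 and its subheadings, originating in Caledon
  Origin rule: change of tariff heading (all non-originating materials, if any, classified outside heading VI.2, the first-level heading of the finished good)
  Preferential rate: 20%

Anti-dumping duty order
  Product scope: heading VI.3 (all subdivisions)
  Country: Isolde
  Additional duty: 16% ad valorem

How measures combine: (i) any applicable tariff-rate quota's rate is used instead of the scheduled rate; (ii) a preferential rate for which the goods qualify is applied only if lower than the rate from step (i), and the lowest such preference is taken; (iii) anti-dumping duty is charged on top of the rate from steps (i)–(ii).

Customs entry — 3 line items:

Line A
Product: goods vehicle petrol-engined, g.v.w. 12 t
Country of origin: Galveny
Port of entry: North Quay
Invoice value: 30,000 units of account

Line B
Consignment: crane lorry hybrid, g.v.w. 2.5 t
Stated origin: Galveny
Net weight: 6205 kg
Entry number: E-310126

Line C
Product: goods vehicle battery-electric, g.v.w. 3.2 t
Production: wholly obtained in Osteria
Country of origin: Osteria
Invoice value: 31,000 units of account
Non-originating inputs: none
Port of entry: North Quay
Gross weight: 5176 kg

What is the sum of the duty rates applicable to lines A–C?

Line A: goods vehicle → VI.2; petrol-engined → VI.2.3; g.v.w. 12 t → VI.2.3.2. Scheduled 35%. No special measure applies. → 35%.
Line B: crane lorry → VI.3; hybrid → VI.3.4; g.v.w. 2.5 t → VI.3.4.1. Scheduled 8%. No special measure applies. → 8%.
Line C: goods vehicle → VI.2; battery-electric → VI.2.1; g.v.w. 3.2 t → VI.2.1.2. Scheduled 34%. Osteria agreement on VI.3.4.2: VI.2.1.2 not covered; Osteria agreement on VI.2: CTH met → 6% available; preferential 6%. → 6%.
Sum: 35% + 8% + 6% = 49%.

49%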